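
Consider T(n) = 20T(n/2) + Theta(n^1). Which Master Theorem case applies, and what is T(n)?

Master Theorem for T(n) = 20T(n/2) + O(n^1):

a = 20, b = 2, c = 1
log_b(a) = log_2(20) = 4.3219

Case 1: c = 1 < log_2(20) = 4.3219
T(n) = O(n^(log_2 20))

For T(n) = 20T(n/2) + O(n^1): log_2(20) = 4.3219. This is Case 1 of the Master Theorem (c < log_b(a), work dominated by leaves), giving O(n^(log_2 20)).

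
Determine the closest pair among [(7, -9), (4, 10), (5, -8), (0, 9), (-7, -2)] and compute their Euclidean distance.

Computing all pairwise distances among 5 points:

d((7, -9), (4, 10)) = 19.2354
d((7, -9), (5, -8)) = 2.2361 <-- minimum
d((7, -9), (0, 9)) = 19.3132
d((7, -9), (-7, -2)) = 15.6525
d((4, 10), (5, -8)) = 18.0278
d((4, 10), (0, 9)) = 4.1231
d((4, 10), (-7, -2)) = 16.2788
d((5, -8), (0, 9)) = 17.72
d((5, -8), (-7, -2)) = 13.4164
d((0, 9), (-7, -2)) = 13.0384

Closest pair: (7, -9) and (5, -8) with distance 2.2361

The closest pair is (7, -9) and (5, -8) with Euclidean distance 2.2361. For 5 points, brute-force pairwise comparison is shown above. For large n, the divide-and-conquer algorithm (sort by x, recurse on halves, check the dividing strip) achieves O(n log n).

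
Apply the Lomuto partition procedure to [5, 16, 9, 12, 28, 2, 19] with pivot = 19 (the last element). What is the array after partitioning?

Lomuto partition with pivot = 19:

Initial array: [5, 16, 9, 12, 28, 2, 19]

arr[0]=5 <= 19: swap with position 0, array becomes [5, 16, 9, 12, 28, 2, 19]
arr[1]=16 <= 19: swap with position 1, array becomes [5, 16, 9, 12, 28, 2, 19]
arr[2]=9 <= 19: swap with position 2, array becomes [5, 16, 9, 12, 28, 2, 19]
arr[3]=12 <= 19: swap with position 3, array becomes [5, 16, 9, 12, 28, 2, 19]
arr[4]=28 > 19: no swap
arr[5]=2 <= 19: swap with position 4, array becomes [5, 16, 9, 12, 2, 28, 19]

Place pivot at position 5: [5, 16, 9, 12, 2, 19, 28]
Pivot position: 5

After partitioning with pivot 19, the array becomes [5, 16, 9, 12, 2, 19, 28]. The pivot is placed at index 5. All elements to the left of the pivot are <= 19, and all elements to the right are > 19.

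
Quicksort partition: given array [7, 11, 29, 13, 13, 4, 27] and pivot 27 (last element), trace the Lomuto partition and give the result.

Lomuto partition with pivot = 27:

Initial array: [7, 11, 29, 13, 13, 4, 27]

arr[0]=7 <= 27: swap with position 0, array becomes [7, 11, 29, 13, 13, 4, 27]
arr[1]=11 <= 27: swap with position 1, array becomes [7, 11, 29, 13, 13, 4, 27]
arr[2]=29 > 27: no swap
arr[3]=13 <= 27: swap with position 2, array becomes [7, 11, 13, 29, 13, 4, 27]
arr[4]=13 <= 27: swap with position 3, array becomes [7, 11, 13, 13, 29, 4, 27]
arr[5]=4 <= 27: swap with position 4, array becomes [7, 11, 13, 13, 4, 29, 27]

Place pivot at position 5: [7, 11, 13, 13, 4, 27, 29]
Pivot position: 5

After partitioning with pivot 27, the array becomes [7, 11, 13, 13, 4, 27, 29]. The pivot is placed at index 5. All elements to the left of the pivot are <= 27, and all elements to the right are > 27.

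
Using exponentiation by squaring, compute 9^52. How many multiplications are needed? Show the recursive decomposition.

Computing 9^52 by squaring (build up from 9^1; each line after the first costs one multiplication):

9^1 = 9
9^2 = (9^1)^2 = 9^2 = 81
9^3 = 9 * 9^2 = 9 * 81 = 729
9^6 = (9^3)^2 = 729^2 = 531441
9^12 = (9^6)^2 = 531441^2 = 282429536481
9^13 = 9 * 9^12 = 9 * 282429536481 = 2541865828329
9^26 = (9^13)^2 = 2541865828329^2 = 6461081889226673298932241
9^52 = (9^26)^2 = 6461081889226673298932241^2 = 41745579179292917813953351511015323088870709282081

Result: 41745579179292917813953351511015323088870709282081
Multiplications needed: 7 (7 lines after 9^1)

9^52 = 41745579179292917813953351511015323088870709282081. Using exponentiation by squaring, this requires 7 multiplications. The key idea: if the exponent is even, square the half-power; if odd, multiply by the base once.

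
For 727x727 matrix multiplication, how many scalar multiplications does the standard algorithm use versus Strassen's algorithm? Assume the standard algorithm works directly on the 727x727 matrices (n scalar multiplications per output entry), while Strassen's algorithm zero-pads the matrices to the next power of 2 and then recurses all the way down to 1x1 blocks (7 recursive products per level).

Matrix multiplication for 727x727 matrices:

Strassen's algorithm requires power-of-2 dimensions. Pad 727x727 to 1024x1024 (next power of 2).

Standard algorithm: 727^3 = 384240583 multiplications
Strassen's algorithm: 7^(log2(1024)) = 7^10 = 282475249 multiplications
Savings: 384240583 - 282475249 = 101765334 multiplications

Standard: 384240583 multiplications (727^3). Strassen: 282475249 multiplications (7^10, after padding to 1024x1024). Strassen reduces 8 recursive multiplications to 7 at each level.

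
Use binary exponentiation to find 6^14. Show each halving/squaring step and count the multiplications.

Computing 6^14 by squaring (build up from 6^1; each line after the first costs one multiplication):

6^1 = 6
6^2 = (6^1)^2 = 6^2 = 36
6^3 = 6 * 6^2 = 6 * 36 = 216
6^6 = (6^3)^2 = 216^2 = 46656
6^7 = 6 * 6^6 = 6 * 46656 = 279936
6^14 = (6^7)^2 = 279936^2 = 78364164096

Result: 78364164096
Multiplications needed: 5 (5 lines after 6^1)

6^14 = 78364164096. Using exponentiation by squaring, this requires 5 multiplications. The key idea: if the exponent is even, square the half-power; if odd, multiply by the base once.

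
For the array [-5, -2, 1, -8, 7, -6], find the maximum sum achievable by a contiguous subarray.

Using Kadane's algorithm on [-5, -2, 1, -8, 7, -6]:

Scanning through the array:
Position 1 (value -2): max_ending_here = -2, max_so_far = -2
Position 2 (value 1): max_ending_here = 1, max_so_far = 1
Position 3 (value -8): max_ending_here = -7, max_so_far = 1
Position 4 (value 7): max_ending_here = 7, max_so_far = 7
Position 5 (value -6): max_ending_here = 1, max_so_far = 7

Maximum subarray: [7]
Maximum sum: 7

The maximum subarray is [7] with sum 7. This subarray runs from index 4 to index 4.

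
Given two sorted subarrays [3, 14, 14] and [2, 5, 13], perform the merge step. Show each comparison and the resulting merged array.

Merging process:

Compare 3 vs 2: take 2 from right. Merged: [2]
Compare 3 vs 5: take 3 from left. Merged: [2, 3]
Compare 14 vs 5: take 5 from right. Merged: [2, 3, 5]
Compare 14 vs 13: take 13 from right. Merged: [2, 3, 5, 13]
Append remaining from left: [14, 14]. Merged: [2, 3, 5, 13, 14, 14]

Final merged array: [2, 3, 5, 13, 14, 14]
Total comparisons: 4

The merged array is [2, 3, 5, 13, 14, 14], requiring 4 comparisons. The merge step runs in O(n) time where n is the total number of elements.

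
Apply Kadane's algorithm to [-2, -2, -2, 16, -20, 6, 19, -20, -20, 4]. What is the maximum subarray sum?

Using Kadane's algorithm on [-2, -2, -2, 16, -20, 6, 19, -20, -20, 4]:

Scanning through the array:
Position 1 (value -2): max_ending_here = -2, max_so_far = -2
Position 2 (value -2): max_ending_here = -2, max_so_far = -2
Position 3 (value 16): max_ending_here = 16, max_so_far = 16
Position 4 (value -20): max_ending_here = -4, max_so_far = 16
Position 5 (value 6): max_ending_here = 6, max_so_far = 16
Position 6 (value 19): max_ending_here = 25, max_so_far = 25
Position 7 (value -20): max_ending_here = 5, max_so_far = 25
Position 8 (value -20): max_ending_here = -15, max_so_far = 25
Position 9 (value 4): max_ending_here = 4, max_so_far = 25

Maximum subarray: [6, 19]
Maximum sum: 25

The maximum subarray is [6, 19] with sum 25. This subarray runs from index 5 to index 6.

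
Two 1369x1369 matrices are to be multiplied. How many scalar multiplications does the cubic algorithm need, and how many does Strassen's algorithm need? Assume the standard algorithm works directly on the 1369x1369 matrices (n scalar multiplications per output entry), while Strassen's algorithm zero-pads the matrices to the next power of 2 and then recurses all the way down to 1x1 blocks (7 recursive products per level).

Matrix multiplication for 1369x1369 matrices:

Strassen's algorithm requires power-of-2 dimensions. Pad 1369x1369 to 2048x2048 (next power of 2).

Standard algorithm: 1369^3 = 2565726409 multiplications
Strassen's algorithm: 7^(log2(2048)) = 7^11 = 1977326743 multiplications
Savings: 2565726409 - 1977326743 = 588399666 multiplications

Standard: 2565726409 multiplications (1369^3). Strassen: 1977326743 multiplications (7^11, after padding to 2048x2048). Strassen reduces 8 recursive multiplications to 7 at each level.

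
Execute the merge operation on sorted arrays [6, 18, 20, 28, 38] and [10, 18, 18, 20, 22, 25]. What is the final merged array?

Merging process:

Compare 6 vs 10: take 6 from left. Merged: [6]
Compare 18 vs 10: take 10 from right. Merged: [6, 10]
Compare 18 vs 18: take 18 from left. Merged: [6, 10, 18]
Compare 20 vs 18: take 18 from right. Merged: [6, 10, 18, 18]
Compare 20 vs 18: take 18 from right. Merged: [6, 10, 18, 18, 18]
Compare 20 vs 20: take 20 from left. Merged: [6, 10, 18, 18, 18, 20]
Compare 28 vs 20: take 20 from right. Merged: [6, 10, 18, 18, 18, 20, 20]
Compare 28 vs 22: take 22 from right. Merged: [6, 10, 18, 18, 18, 20, 20, 22]
Compare 28 vs 25: take 25 from right. Merged: [6, 10, 18, 18, 18, 20, 20, 22, 25]
Append remaining from left: [28, 38]. Merged: [6, 10, 18, 18, 18, 20, 20, 22, 25, 28, 38]

Final merged array: [6, 10, 18, 18, 18, 20, 20, 22, 25, 28, 38]
Total comparisons: 9

The merged array is [6, 10, 18, 18, 18, 20, 20, 22, 25, 28, 38], requiring 9 comparisons. The merge step runs in O(n) time where n is the total number of elements.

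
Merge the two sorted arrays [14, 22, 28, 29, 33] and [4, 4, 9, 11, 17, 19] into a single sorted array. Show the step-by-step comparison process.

Merging process:

Compare 14 vs 4: take 4 from right. Merged: [4]
Compare 14 vs 4: take 4 from right. Merged: [4, 4]
Compare 14 vs 9: take 9 from right. Merged: [4, 4, 9]
Compare 14 vs 11: take 11 from right. Merged: [4, 4, 9, 11]
Compare 14 vs 17: take 14 from left. Merged: [4, 4, 9, 11, 14]
Compare 22 vs 17: take 17 from right. Merged: [4, 4, 9, 11, 14, 17]
Compare 22 vs 19: take 19 from right. Merged: [4, 4, 9, 11, 14, 17, 19]
Append remaining from left: [22, 28, 29, 33]. Merged: [4, 4, 9, 11, 14, 17, 19, 22, 28, 29, 33]

Final merged array: [4, 4, 9, 11, 14, 17, 19, 22, 28, 29, 33]
Total comparisons: 7

The merged array is [4, 4, 9, 11, 14, 17, 19, 22, 28, 29, 33], requiring 7 comparisons. The merge step runs in O(n) time where n is the total number of elements.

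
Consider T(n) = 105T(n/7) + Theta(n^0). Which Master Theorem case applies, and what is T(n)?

Master Theorem for T(n) = 105T(n/7) + O(n^0):

a = 105, b = 7, c = 0
log_b(a) = log_7(105) = 2.3917

Case 1: c = 0 < log_7(105) = 2.3917
T(n) = O(n^(log_7 105))

For T(n) = 105T(n/7) + O(n^0): log_7(105) = 2.3917. This is Case 1 of the Master Theorem (c < log_b(a), work dominated by leaves), giving O(n^(log_7 105)).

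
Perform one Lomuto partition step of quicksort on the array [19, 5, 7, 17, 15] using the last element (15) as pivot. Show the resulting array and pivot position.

Lomuto partition with pivot = 15:

Initial array: [19, 5, 7, 17, 15]

arr[0]=19 > 15: no swap
arr[1]=5 <= 15: swap with position 0, array becomes [5, 19, 7, 17, 15]
arr[2]=7 <= 15: swap with position 1, array becomes [5, 7, 19, 17, 15]
arr[3]=17 > 15: no swap

Place pivot at position 2: [5, 7, 15, 17, 19]
Pivot position: 2

After partitioning with pivot 15, the array becomes [5, 7, 15, 17, 19]. The pivot is placed at index 2. All elements to the left of the pivot are <= 15, and all elements to the right are > 15.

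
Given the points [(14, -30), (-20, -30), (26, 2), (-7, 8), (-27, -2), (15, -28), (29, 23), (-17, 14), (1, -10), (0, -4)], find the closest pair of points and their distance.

Computing all pairwise distances among 10 points:

d((14, -30), (-20, -30)) = 34.0
d((14, -30), (26, 2)) = 34.176
d((14, -30), (-7, 8)) = 43.4166
d((14, -30), (-27, -2)) = 49.6488
d((14, -30), (15, -28)) = 2.2361 <-- minimum
d((14, -30), (29, 23)) = 55.0818
d((14, -30), (-17, 14)) = 53.8238
d((14, -30), (1, -10)) = 23.8537
d((14, -30), (0, -4)) = 29.5296
d((-20, -30), (26, 2)) = 56.0357
d((-20, -30), (-7, 8)) = 40.1622
d((-20, -30), (-27, -2)) = 28.8617
d((-20, -30), (15, -28)) = 35.0571
d((-20, -30), (29, 23)) = 72.1803
d((-20, -30), (-17, 14)) = 44.1022
d((-20, -30), (1, -10)) = 29.0
d((-20, -30), (0, -4)) = 32.8024
d((26, 2), (-7, 8)) = 33.541
d((26, 2), (-27, -2)) = 53.1507
d((26, 2), (15, -28)) = 31.9531
d((26, 2), (29, 23)) = 21.2132
d((26, 2), (-17, 14)) = 44.643
d((26, 2), (1, -10)) = 27.7308
d((26, 2), (0, -4)) = 26.6833
d((-7, 8), (-27, -2)) = 22.3607
d((-7, 8), (15, -28)) = 42.19
d((-7, 8), (29, 23)) = 39.0
d((-7, 8), (-17, 14)) = 11.6619
d((-7, 8), (1, -10)) = 19.6977
d((-7, 8), (0, -4)) = 13.8924
d((-27, -2), (15, -28)) = 49.3964
d((-27, -2), (29, 23)) = 61.327
d((-27, -2), (-17, 14)) = 18.868
d((-27, -2), (1, -10)) = 29.1204
d((-27, -2), (0, -4)) = 27.074
d((15, -28), (29, 23)) = 52.8867
d((15, -28), (-17, 14)) = 52.8015
d((15, -28), (1, -10)) = 22.8035
d((15, -28), (0, -4)) = 28.3019
d((29, 23), (-17, 14)) = 46.8722
d((29, 23), (1, -10)) = 43.2782
d((29, 23), (0, -4)) = 39.6232
d((-17, 14), (1, -10)) = 30.0
d((-17, 14), (0, -4)) = 24.7588
d((1, -10), (0, -4)) = 6.0828

Closest pair: (14, -30) and (15, -28) with distance 2.2361

The closest pair is (14, -30) and (15, -28) with Euclidean distance 2.2361. For 10 points, brute-force pairwise comparison is shown above. For large n, the divide-and-conquer algorithm (sort by x, recurse on halves, check the dividing strip) achieves O(n log n).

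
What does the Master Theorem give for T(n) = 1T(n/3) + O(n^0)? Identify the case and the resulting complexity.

Master Theorem for T(n) = 1T(n/3) + O(n^0):

a = 1, b = 3, c = 0
log_b(a) = log_3(1) = 0.0000

Case 2: c = 0 = log_3(1) = 0.0000
T(n) = O(n^0 log n) = O(log n)

For T(n) = 1T(n/3) + O(n^0): log_3(1) = 0.0000. This is Case 2 of the Master Theorem (c = log_b(a), equal work at all levels), giving O(log n).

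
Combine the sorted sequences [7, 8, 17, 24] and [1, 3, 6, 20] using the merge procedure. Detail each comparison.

Merging process:

Compare 7 vs 1: take 1 from right. Merged: [1]
Compare 7 vs 3: take 3 from right. Merged: [1, 3]
Compare 7 vs 6: take 6 from right. Merged: [1, 3, 6]
Compare 7 vs 20: take 7 from left. Merged: [1, 3, 6, 7]
Compare 8 vs 20: take 8 from left. Merged: [1, 3, 6, 7, 8]
Compare 17 vs 20: take 17 from left. Merged: [1, 3, 6, 7, 8, 17]
Compare 24 vs 20: take 20 from right. Merged: [1, 3, 6, 7, 8, 17, 20]
Append remaining from left: [24]. Merged: [1, 3, 6, 7, 8, 17, 20, 24]

Final merged array: [1, 3, 6, 7, 8, 17, 20, 24]
Total comparisons: 7

The merged array is [1, 3, 6, 7, 8, 17, 20, 24], requiring 7 comparisons. The merge step runs in O(n) time where n is the total number of elements.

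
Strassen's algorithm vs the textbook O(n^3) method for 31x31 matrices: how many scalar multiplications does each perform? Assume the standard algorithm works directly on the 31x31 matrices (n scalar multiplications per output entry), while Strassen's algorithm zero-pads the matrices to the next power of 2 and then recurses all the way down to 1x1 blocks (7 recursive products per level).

Matrix multiplication for 31x31 matrices:

Strassen's algorithm requires power-of-2 dimensions. Pad 31x31 to 32x32 (next power of 2).

Standard algorithm: 31^3 = 29791 multiplications
Strassen's algorithm: 7^(log2(32)) = 7^5 = 16807 multiplications
Savings: 29791 - 16807 = 12984 multiplications

Standard: 29791 multiplications (31^3). Strassen: 16807 multiplications (7^5, after padding to 32x32). Strassen reduces 8 recursive multiplications to 7 at each level.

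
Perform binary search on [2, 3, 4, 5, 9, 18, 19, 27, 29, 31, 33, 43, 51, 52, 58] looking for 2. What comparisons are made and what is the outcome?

Binary search for 2 in [2, 3, 4, 5, 9, 18, 19, 27, 29, 31, 33, 43, 51, 52, 58]:

lo=0, hi=14, mid=7, arr[mid]=27 -> 27 > 2, search left half
lo=0, hi=6, mid=3, arr[mid]=5 -> 5 > 2, search left half
lo=0, hi=2, mid=1, arr[mid]=3 -> 3 > 2, search left half
lo=0, hi=0, mid=0, arr[mid]=2 -> Found target at index 0!

Binary search finds 2 at index 0 after 4 comparisons. The search repeatedly halves the search space by comparing with the middle element.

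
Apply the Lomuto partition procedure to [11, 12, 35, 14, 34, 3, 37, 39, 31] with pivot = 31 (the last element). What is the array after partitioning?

Lomuto partition with pivot = 31:

Initial array: [11, 12, 35, 14, 34, 3, 37, 39, 31]

arr[0]=11 <= 31: swap with position 0, array becomes [11, 12, 35, 14, 34, 3, 37, 39, 31]
arr[1]=12 <= 31: swap with position 1, array becomes [11, 12, 35, 14, 34, 3, 37, 39, 31]
arr[2]=35 > 31: no swap
arr[3]=14 <= 31: swap with position 2, array becomes [11, 12, 14, 35, 34, 3, 37, 39, 31]
arr[4]=34 > 31: no swap
arr[5]=3 <= 31: swap with position 3, array becomes [11, 12, 14, 3, 34, 35, 37, 39, 31]
arr[6]=37 > 31: no swap
arr[7]=39 > 31: no swap

Place pivot at position 4: [11, 12, 14, 3, 31, 35, 37, 39, 34]
Pivot position: 4

After partitioning with pivot 31, the array becomes [11, 12, 14, 3, 31, 35, 37, 39, 34]. The pivot is placed at index 4. All elements to the left of the pivot are <= 31, and all elements to the right are > 31.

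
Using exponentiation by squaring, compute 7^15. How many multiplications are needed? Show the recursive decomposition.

Computing 7^15 by squaring (build up from 7^1; each line after the first costs one multiplication):

7^1 = 7
7^2 = (7^1)^2 = 7^2 = 49
7^3 = 7 * 7^2 = 7 * 49 = 343
7^6 = (7^3)^2 = 343^2 = 117649
7^7 = 7 * 7^6 = 7 * 117649 = 823543
7^14 = (7^7)^2 = 823543^2 = 678223072849
7^15 = 7 * 7^14 = 7 * 678223072849 = 4747561509943

Result: 4747561509943
Multiplications needed: 6 (6 lines after 7^1)

7^15 = 4747561509943. Using exponentiation by squaring, this requires 6 multiplications. The key idea: if the exponent is even, square the half-power; if odd, multiply by the base once.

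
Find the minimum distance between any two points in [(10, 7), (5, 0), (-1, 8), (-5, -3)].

Computing all pairwise distances among 4 points:

d((10, 7), (5, 0)) = 8.6023 <-- minimum
d((10, 7), (-1, 8)) = 11.0454
d((10, 7), (-5, -3)) = 18.0278
d((5, 0), (-1, 8)) = 10.0
d((5, 0), (-5, -3)) = 10.4403
d((-1, 8), (-5, -3)) = 11.7047

Closest pair: (10, 7) and (5, 0) with distance 8.6023

The closest pair is (10, 7) and (5, 0) with Euclidean distance 8.6023. For 4 points, brute-force pairwise comparison is shown above. For large n, the divide-and-conquer algorithm (sort by x, recurse on halves, check the dividing strip) achieves O(n log n).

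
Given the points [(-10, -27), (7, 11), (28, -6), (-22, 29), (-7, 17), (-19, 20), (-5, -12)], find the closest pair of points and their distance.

Computing all pairwise distances among 7 points:

d((-10, -27), (7, 11)) = 41.6293
d((-10, -27), (28, -6)) = 43.4166
d((-10, -27), (-22, 29)) = 57.2713
d((-10, -27), (-7, 17)) = 44.1022
d((-10, -27), (-19, 20)) = 47.8539
d((-10, -27), (-5, -12)) = 15.8114
d((7, 11), (28, -6)) = 27.0185
d((7, 11), (-22, 29)) = 34.1321
d((7, 11), (-7, 17)) = 15.2315
d((7, 11), (-19, 20)) = 27.5136
d((7, 11), (-5, -12)) = 25.9422
d((28, -6), (-22, 29)) = 61.0328
d((28, -6), (-7, 17)) = 41.8808
d((28, -6), (-19, 20)) = 53.7122
d((28, -6), (-5, -12)) = 33.541
d((-22, 29), (-7, 17)) = 19.2094
d((-22, 29), (-19, 20)) = 9.4868 <-- minimum
d((-22, 29), (-5, -12)) = 44.3847
d((-7, 17), (-19, 20)) = 12.3693
d((-7, 17), (-5, -12)) = 29.0689
d((-19, 20), (-5, -12)) = 34.9285

Closest pair: (-22, 29) and (-19, 20) with distance 9.4868

The closest pair is (-22, 29) and (-19, 20) with Euclidean distance 9.4868. For 7 points, brute-force pairwise comparison is shown above. For large n, the divide-and-conquer algorithm (sort by x, recurse on halves, check the dividing strip) achieves O(n log n).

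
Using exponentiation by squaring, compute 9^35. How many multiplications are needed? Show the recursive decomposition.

Computing 9^35 by squaring (build up from 9^1; each line after the first costs one multiplication):

9^1 = 9
9^2 = (9^1)^2 = 9^2 = 81
9^4 = (9^2)^2 = 81^2 = 6561
9^8 = (9^4)^2 = 6561^2 = 43046721
9^16 = (9^8)^2 = 43046721^2 = 1853020188851841
9^17 = 9 * 9^16 = 9 * 1853020188851841 = 16677181699666569
9^34 = (9^17)^2 = 16677181699666569^2 = 278128389443693511257285776231761
9^35 = 9 * 9^34 = 9 * 278128389443693511257285776231761 = 2503155504993241601315571986085849

Result: 2503155504993241601315571986085849
Multiplications needed: 7 (7 lines after 9^1)

9^35 = 2503155504993241601315571986085849. Using exponentiation by squaring, this requires 7 multiplications. The key idea: if the exponent is even, square the half-power; if odd, multiply by the base once.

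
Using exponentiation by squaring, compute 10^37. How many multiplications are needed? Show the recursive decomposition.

Computing 10^37 by squaring (build up from 10^1; each line after the first costs one multiplication):

10^1 = 10
10^2 = (10^1)^2 = 10^2 = 100
10^4 = (10^2)^2 = 100^2 = 10000
10^8 = (10^4)^2 = 10000^2 = 100000000
10^9 = 10 * 10^8 = 10 * 100000000 = 1000000000
10^18 = (10^9)^2 = 1000000000^2 = 1000000000000000000
10^36 = (10^18)^2 = 1000000000000000000^2 = 1000000000000000000000000000000000000
10^37 = 10 * 10^36 = 10 * 1000000000000000000000000000000000000 = 10000000000000000000000000000000000000

Result: 10000000000000000000000000000000000000
Multiplications needed: 7 (7 lines after 10^1)

10^37 = 10000000000000000000000000000000000000. Using exponentiation by squaring, this requires 7 multiplications. The key idea: if the exponent is even, square the half-power; if odd, multiply by the base once.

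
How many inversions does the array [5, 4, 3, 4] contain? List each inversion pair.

Finding inversions in [5, 4, 3, 4]:

(0, 1): arr[0]=5 > arr[1]=4
(0, 2): arr[0]=5 > arr[2]=3
(0, 3): arr[0]=5 > arr[3]=4
(1, 2): arr[1]=4 > arr[2]=3

Total inversions: 4

The array has 4 inversion(s): (0,1), (0,2), (0,3), (1,2). Each pair (i,j) satisfies i < j and arr[i] > arr[j].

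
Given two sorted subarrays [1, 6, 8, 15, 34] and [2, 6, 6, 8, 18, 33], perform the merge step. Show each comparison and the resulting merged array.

Merging process:

Compare 1 vs 2: take 1 from left. Merged: [1]
Compare 6 vs 2: take 2 from right. Merged: [1, 2]
Compare 6 vs 6: take 6 from left. Merged: [1, 2, 6]
Compare 8 vs 6: take 6 from right. Merged: [1, 2, 6, 6]
Compare 8 vs 6: take 6 from right. Merged: [1, 2, 6, 6, 6]
Compare 8 vs 8: take 8 from left. Merged: [1, 2, 6, 6, 6, 8]
Compare 15 vs 8: take 8 from right. Merged: [1, 2, 6, 6, 6, 8, 8]
Compare 15 vs 18: take 15 from left. Merged: [1, 2, 6, 6, 6, 8, 8, 15]
Compare 34 vs 18: take 18 from right. Merged: [1, 2, 6, 6, 6, 8, 8, 15, 18]
Compare 34 vs 33: take 33 from right. Merged: [1, 2, 6, 6, 6, 8, 8, 15, 18, 33]
Append remaining from left: [34]. Merged: [1, 2, 6, 6, 6, 8, 8, 15, 18, 33, 34]

Final merged array: [1, 2, 6, 6, 6, 8, 8, 15, 18, 33, 34]
Total comparisons: 10

The merged array is [1, 2, 6, 6, 6, 8, 8, 15, 18, 33, 34], requiring 10 comparisons. The merge step runs in O(n) time where n is the total number of elements.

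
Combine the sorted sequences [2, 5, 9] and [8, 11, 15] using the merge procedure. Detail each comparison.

Merging process:

Compare 2 vs 8: take 2 from left. Merged: [2]
Compare 5 vs 8: take 5 from left. Merged: [2, 5]
Compare 9 vs 8: take 8 from right. Merged: [2, 5, 8]
Compare 9 vs 11: take 9 from left. Merged: [2, 5, 8, 9]
Append remaining from right: [11, 15]. Merged: [2, 5, 8, 9, 11, 15]

Final merged array: [2, 5, 8, 9, 11, 15]
Total comparisons: 4

The merged array is [2, 5, 8, 9, 11, 15], requiring 4 comparisons. The merge step runs in O(n) time where n is the total number of elements.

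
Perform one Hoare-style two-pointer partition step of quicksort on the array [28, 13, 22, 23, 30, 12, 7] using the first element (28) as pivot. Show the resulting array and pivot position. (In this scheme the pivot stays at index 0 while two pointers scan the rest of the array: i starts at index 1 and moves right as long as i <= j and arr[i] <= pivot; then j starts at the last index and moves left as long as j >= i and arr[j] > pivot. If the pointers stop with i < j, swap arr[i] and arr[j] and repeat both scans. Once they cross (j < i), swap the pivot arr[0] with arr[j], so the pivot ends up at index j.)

Hoare-style two-pointer partition with pivot = 28:

Initial array: [28, 13, 22, 23, 30, 12, 7]

Pointers start at i = 1, j = 6.
i stops at index 4 (arr[4]=30 > 28), j stops at index 6 (arr[6]=7 <= 28): swap arr[4] and arr[6], array becomes [28, 13, 22, 23, 7, 12, 30]
i ends at 6, j ends at 5: the pointers have crossed (j < i), so scanning stops.

Swap pivot arr[0] with arr[5] to place pivot at position 5: [12, 13, 22, 23, 7, 28, 30]
Pivot position: 5

After partitioning with pivot 28, the array becomes [12, 13, 22, 23, 7, 28, 30]. The pivot is placed at index 5. All elements to the left of the pivot are <= 28, and all elements to the right are > 28.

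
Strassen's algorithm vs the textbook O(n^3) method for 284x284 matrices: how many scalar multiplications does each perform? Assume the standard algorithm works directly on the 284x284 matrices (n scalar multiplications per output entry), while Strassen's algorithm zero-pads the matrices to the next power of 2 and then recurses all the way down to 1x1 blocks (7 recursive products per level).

Matrix multiplication for 284x284 matrices:

Strassen's algorithm requires power-of-2 dimensions. Pad 284x284 to 512x512 (next power of 2).

Standard algorithm: 284^3 = 22906304 multiplications
Strassen's algorithm: 7^(log2(512)) = 7^9 = 40353607 multiplications
Difference: 22906304 - 40353607 = -17447303 (Strassen uses MORE here due to padding overhead — for small or just-over-power-of-2 n, padding can outweigh the per-level savings)

Standard: 22906304 multiplications (284^3). Strassen: 40353607 multiplications (7^9, after padding to 512x512). Strassen reduces 8 recursive multiplications to 7 at each level.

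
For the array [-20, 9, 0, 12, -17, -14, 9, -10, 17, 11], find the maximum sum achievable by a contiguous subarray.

Using Kadane's algorithm on [-20, 9, 0, 12, -17, -14, 9, -10, 17, 11]:

Scanning through the array:
Position 1 (value 9): max_ending_here = 9, max_so_far = 9
Position 2 (value 0): max_ending_here = 9, max_so_far = 9
Position 3 (value 12): max_ending_here = 21, max_so_far = 21
Position 4 (value -17): max_ending_here = 4, max_so_far = 21
Position 5 (value -14): max_ending_here = -10, max_so_far = 21
Position 6 (value 9): max_ending_here = 9, max_so_far = 21
Position 7 (value -10): max_ending_here = -1, max_so_far = 21
Position 8 (value 17): max_ending_here = 17, max_so_far = 21
Position 9 (value 11): max_ending_here = 28, max_so_far = 28

Maximum subarray: [17, 11]
Maximum sum: 28

The maximum subarray is [17, 11] with sum 28. This subarray runs from index 8 to index 9.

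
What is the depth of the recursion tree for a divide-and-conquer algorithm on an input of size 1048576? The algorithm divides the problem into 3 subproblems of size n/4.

For divide and conquer with division factor 4:

Problem sizes at each level:
Level 0: 1048576
Level 1: 262144
Level 2: 65536
Level 3: 16384
Level 4: 4096
Level 5: 1024
Level 6: 256
Level 7: 64
Level 8: 16
Level 9: 4
Level 10: 1

The root is level 0 and the size-1 base case is level 10 (the tree spans levels 0 through 10, i.e. 11 levels counting the root), so the depth is the number of divisions: log_4(1048576) = 10

The recursion tree depth is log_4(1048576) = 10. At each level, the problem size is divided by 4, so it takes 10 divisions to reduce to a base case of size 1. The algorithm makes 3 recursive calls at each level.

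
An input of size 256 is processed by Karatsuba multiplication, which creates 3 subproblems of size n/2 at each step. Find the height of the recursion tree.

For divide and conquer with division factor 2:

Problem sizes at each level:
Level 0: 256
Level 1: 128
Level 2: 64
Level 3: 32
Level 4: 16
Level 5: 8
Level 6: 4
Level 7: 2
Level 8: 1

The root is level 0 and the size-1 base case is level 8 (the tree spans levels 0 through 8, i.e. 9 levels counting the root), so the depth is the number of divisions: log_2(256) = 8

The recursion tree depth is log_2(256) = 8. At each level, the problem size is divided by 2, so it takes 8 divisions to reduce to a base case of size 1. The algorithm makes 3 recursive calls at each level.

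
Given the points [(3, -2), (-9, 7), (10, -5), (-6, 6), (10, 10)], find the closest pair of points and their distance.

Computing all pairwise distances among 5 points:

d((3, -2), (-9, 7)) = 15.0
d((3, -2), (10, -5)) = 7.6158
d((3, -2), (-6, 6)) = 12.0416
d((3, -2), (10, 10)) = 13.8924
d((-9, 7), (10, -5)) = 22.4722
d((-9, 7), (-6, 6)) = 3.1623 <-- minimum
d((-9, 7), (10, 10)) = 19.2354
d((10, -5), (-6, 6)) = 19.4165
d((10, -5), (10, 10)) = 15.0
d((-6, 6), (10, 10)) = 16.4924

Closest pair: (-9, 7) and (-6, 6) with distance 3.1623

The closest pair is (-9, 7) and (-6, 6) with Euclidean distance 3.1623. For 5 points, brute-force pairwise comparison is shown above. For large n, the divide-and-conquer algorithm (sort by x, recurse on halves, check the dividing strip) achieves O(n log n).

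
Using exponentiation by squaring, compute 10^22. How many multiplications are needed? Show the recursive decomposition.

Computing 10^22 by squaring (build up from 10^1; each line after the first costs one multiplication):

10^1 = 10
10^2 = (10^1)^2 = 10^2 = 100
10^4 = (10^2)^2 = 100^2 = 10000
10^5 = 10 * 10^4 = 10 * 10000 = 100000
10^10 = (10^5)^2 = 100000^2 = 10000000000
10^11 = 10 * 10^10 = 10 * 10000000000 = 100000000000
10^22 = (10^11)^2 = 100000000000^2 = 10000000000000000000000

Result: 10000000000000000000000
Multiplications needed: 6 (6 lines after 10^1)

10^22 = 10000000000000000000000. Using exponentiation by squaring, this requires 6 multiplications. The key idea: if the exponent is even, square the half-power; if odd, multiply by the base once.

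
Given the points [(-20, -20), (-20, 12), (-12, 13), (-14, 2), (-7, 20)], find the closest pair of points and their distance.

Computing all pairwise distances among 5 points:

d((-20, -20), (-20, 12)) = 32.0
d((-20, -20), (-12, 13)) = 33.9559
d((-20, -20), (-14, 2)) = 22.8035
d((-20, -20), (-7, 20)) = 42.0595
d((-20, 12), (-12, 13)) = 8.0623 <-- minimum
d((-20, 12), (-14, 2)) = 11.6619
d((-20, 12), (-7, 20)) = 15.2643
d((-12, 13), (-14, 2)) = 11.1803
d((-12, 13), (-7, 20)) = 8.6023
d((-14, 2), (-7, 20)) = 19.3132

Closest pair: (-20, 12) and (-12, 13) with distance 8.0623

The closest pair is (-20, 12) and (-12, 13) with Euclidean distance 8.0623. For 5 points, brute-force pairwise comparison is shown above. For large n, the divide-and-conquer algorithm (sort by x, recurse on halves, check the dividing strip) achieves O(n log n).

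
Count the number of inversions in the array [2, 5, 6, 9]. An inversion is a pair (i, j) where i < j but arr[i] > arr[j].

Finding inversions in [2, 5, 6, 9]:


Total inversions: 0

The array has 0 inversions. It is already sorted.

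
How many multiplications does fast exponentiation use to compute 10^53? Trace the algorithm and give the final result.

Computing 10^53 by squaring (build up from 10^1; each line after the first costs one multiplication):

10^1 = 10
10^2 = (10^1)^2 = 10^2 = 100
10^3 = 10 * 10^2 = 10 * 100 = 1000
10^6 = (10^3)^2 = 1000^2 = 1000000
10^12 = (10^6)^2 = 1000000^2 = 1000000000000
10^13 = 10 * 10^12 = 10 * 1000000000000 = 10000000000000
10^26 = (10^13)^2 = 10000000000000^2 = 100000000000000000000000000
10^52 = (10^26)^2 = 100000000000000000000000000^2 = 10000000000000000000000000000000000000000000000000000
10^53 = 10 * 10^52 = 10 * 10000000000000000000000000000000000000000000000000000 = 100000000000000000000000000000000000000000000000000000

Result: 100000000000000000000000000000000000000000000000000000
Multiplications needed: 8 (8 lines after 10^1)

10^53 = 100000000000000000000000000000000000000000000000000000. Using exponentiation by squaring, this requires 8 multiplications. The key idea: if the exponent is even, square the half-power; if odd, multiply by the base once.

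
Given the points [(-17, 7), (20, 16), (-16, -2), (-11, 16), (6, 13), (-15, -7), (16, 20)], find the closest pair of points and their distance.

Computing all pairwise distances among 7 points:

d((-17, 7), (20, 16)) = 38.0789
d((-17, 7), (-16, -2)) = 9.0554
d((-17, 7), (-11, 16)) = 10.8167
d((-17, 7), (6, 13)) = 23.7697
d((-17, 7), (-15, -7)) = 14.1421
d((-17, 7), (16, 20)) = 35.4683
d((20, 16), (-16, -2)) = 40.2492
d((20, 16), (-11, 16)) = 31.0
d((20, 16), (6, 13)) = 14.3178
d((20, 16), (-15, -7)) = 41.8808
d((20, 16), (16, 20)) = 5.6569
d((-16, -2), (-11, 16)) = 18.6815
d((-16, -2), (6, 13)) = 26.6271
d((-16, -2), (-15, -7)) = 5.099 <-- minimum
d((-16, -2), (16, 20)) = 38.833
d((-11, 16), (6, 13)) = 17.2627
d((-11, 16), (-15, -7)) = 23.3452
d((-11, 16), (16, 20)) = 27.2947
d((6, 13), (-15, -7)) = 29.0
d((6, 13), (16, 20)) = 12.2066
d((-15, -7), (16, 20)) = 41.1096

Closest pair: (-16, -2) and (-15, -7) with distance 5.099

The closest pair is (-16, -2) and (-15, -7) with Euclidean distance 5.099. For 7 points, brute-force pairwise comparison is shown above. For large n, the divide-and-conquer algorithm (sort by x, recurse on halves, check the dividing strip) achieves O(n log n).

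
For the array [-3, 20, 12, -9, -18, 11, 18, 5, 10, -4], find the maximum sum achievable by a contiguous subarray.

Using Kadane's algorithm on [-3, 20, 12, -9, -18, 11, 18, 5, 10, -4]:

Scanning through the array:
Position 1 (value 20): max_ending_here = 20, max_so_far = 20
Position 2 (value 12): max_ending_here = 32, max_so_far = 32
Position 3 (value -9): max_ending_here = 23, max_so_far = 32
Position 4 (value -18): max_ending_here = 5, max_so_far = 32
Position 5 (value 11): max_ending_here = 16, max_so_far = 32
Position 6 (value 18): max_ending_here = 34, max_so_far = 34
Position 7 (value 5): max_ending_here = 39, max_so_far = 39
Position 8 (value 10): max_ending_here = 49, max_so_far = 49
Position 9 (value -4): max_ending_here = 45, max_so_far = 49

Maximum subarray: [20, 12, -9, -18, 11, 18, 5, 10]
Maximum sum: 49

The maximum subarray is [20, 12, -9, -18, 11, 18, 5, 10] with sum 49. This subarray runs from index 1 to index 8.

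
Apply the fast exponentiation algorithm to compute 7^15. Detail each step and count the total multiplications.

Computing 7^15 by squaring (build up from 7^1; each line after the first costs one multiplication):

7^1 = 7
7^2 = (7^1)^2 = 7^2 = 49
7^3 = 7 * 7^2 = 7 * 49 = 343
7^6 = (7^3)^2 = 343^2 = 117649
7^7 = 7 * 7^6 = 7 * 117649 = 823543
7^14 = (7^7)^2 = 823543^2 = 678223072849
7^15 = 7 * 7^14 = 7 * 678223072849 = 4747561509943

Result: 4747561509943
Multiplications needed: 6 (6 lines after 7^1)

7^15 = 4747561509943. Using exponentiation by squaring, this requires 6 multiplications. The key idea: if the exponent is even, square the half-power; if odd, multiply by the base once.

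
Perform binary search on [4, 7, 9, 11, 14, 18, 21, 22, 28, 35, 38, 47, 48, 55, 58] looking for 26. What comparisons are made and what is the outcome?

Binary search for 26 in [4, 7, 9, 11, 14, 18, 21, 22, 28, 35, 38, 47, 48, 55, 58]:

lo=0, hi=14, mid=7, arr[mid]=22 -> 22 < 26, search right half
lo=8, hi=14, mid=11, arr[mid]=47 -> 47 > 26, search left half
lo=8, hi=10, mid=9, arr[mid]=35 -> 35 > 26, search left half
lo=8, hi=8, mid=8, arr[mid]=28 -> 28 > 26, search left half
lo=8 > hi=7, target 26 not found

Binary search determines that 26 is not in the array after 4 comparisons. The search space was exhausted without finding the target.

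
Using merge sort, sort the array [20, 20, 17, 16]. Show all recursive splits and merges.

Merge sort trace:

Split: [20, 20, 17, 16] -> [20, 20] and [17, 16]
  Split: [20, 20] -> [20] and [20]
  Merge: [20] + [20] -> [20, 20]
  Split: [17, 16] -> [17] and [16]
  Merge: [17] + [16] -> [16, 17]
Merge: [20, 20] + [16, 17] -> [16, 17, 20, 20]

Final sorted array: [16, 17, 20, 20]

The merge sort proceeds by recursively splitting the array and merging sorted halves.
After all merges, the sorted array is [16, 17, 20, 20].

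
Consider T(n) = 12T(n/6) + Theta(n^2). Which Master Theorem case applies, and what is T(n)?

Master Theorem for T(n) = 12T(n/6) + O(n^2):

a = 12, b = 6, c = 2
log_b(a) = log_6(12) = 1.3869

Case 3: c = 2 > log_6(12) = 1.3869
T(n) = O(n^2) = O(n^2)

For T(n) = 12T(n/6) + O(n^2): log_6(12) = 1.3869. This is Case 3 of the Master Theorem (c > log_b(a), work dominated by root), giving O(n^2).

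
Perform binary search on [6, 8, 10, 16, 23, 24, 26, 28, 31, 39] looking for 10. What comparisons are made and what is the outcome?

Binary search for 10 in [6, 8, 10, 16, 23, 24, 26, 28, 31, 39]:

lo=0, hi=9, mid=4, arr[mid]=23 -> 23 > 10, search left half
lo=0, hi=3, mid=1, arr[mid]=8 -> 8 < 10, search right half
lo=2, hi=3, mid=2, arr[mid]=10 -> Found target at index 2!

Binary search finds 10 at index 2 after 3 comparisons. The search repeatedly halves the search space by comparing with the middle element.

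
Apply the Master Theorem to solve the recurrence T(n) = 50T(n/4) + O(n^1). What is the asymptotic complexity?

Master Theorem for T(n) = 50T(n/4) + O(n^1):

a = 50, b = 4, c = 1
log_b(a) = log_4(50) = 2.8219

Case 1: c = 1 < log_4(50) = 2.8219
T(n) = O(n^(log_4 50))

For T(n) = 50T(n/4) + O(n^1): log_4(50) = 2.8219. This is Case 1 of the Master Theorem (c < log_b(a), work dominated by leaves), giving O(n^(log_4 50)).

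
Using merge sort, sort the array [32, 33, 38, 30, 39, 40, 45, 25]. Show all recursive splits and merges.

Merge sort trace:

Split: [32, 33, 38, 30, 39, 40, 45, 25] -> [32, 33, 38, 30] and [39, 40, 45, 25]
  Split: [32, 33, 38, 30] -> [32, 33] and [38, 30]
    Split: [32, 33] -> [32] and [33]
    Merge: [32] + [33] -> [32, 33]
    Split: [38, 30] -> [38] and [30]
    Merge: [38] + [30] -> [30, 38]
  Merge: [32, 33] + [30, 38] -> [30, 32, 33, 38]
  Split: [39, 40, 45, 25] -> [39, 40] and [45, 25]
    Split: [39, 40] -> [39] and [40]
    Merge: [39] + [40] -> [39, 40]
    Split: [45, 25] -> [45] and [25]
    Merge: [45] + [25] -> [25, 45]
  Merge: [39, 40] + [25, 45] -> [25, 39, 40, 45]
Merge: [30, 32, 33, 38] + [25, 39, 40, 45] -> [25, 30, 32, 33, 38, 39, 40, 45]

Final sorted array: [25, 30, 32, 33, 38, 39, 40, 45]

The merge sort proceeds by recursively splitting the array and merging sorted halves.
After all merges, the sorted array is [25, 30, 32, 33, 38, 39, 40, 45].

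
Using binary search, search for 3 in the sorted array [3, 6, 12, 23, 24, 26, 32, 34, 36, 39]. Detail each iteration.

Binary search for 3 in [3, 6, 12, 23, 24, 26, 32, 34, 36, 39]:

lo=0, hi=9, mid=4, arr[mid]=24 -> 24 > 3, search left half
lo=0, hi=3, mid=1, arr[mid]=6 -> 6 > 3, search left half
lo=0, hi=0, mid=0, arr[mid]=3 -> Found target at index 0!

Binary search finds 3 at index 0 after 3 comparisons. The search repeatedly halves the search space by comparing with the middle element.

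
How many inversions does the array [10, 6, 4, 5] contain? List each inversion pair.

Finding inversions in [10, 6, 4, 5]:

(0, 1): arr[0]=10 > arr[1]=6
(0, 2): arr[0]=10 > arr[2]=4
(0, 3): arr[0]=10 > arr[3]=5
(1, 2): arr[1]=6 > arr[2]=4
(1, 3): arr[1]=6 > arr[3]=5

Total inversions: 5

The array has 5 inversion(s): (0,1), (0,2), (0,3), (1,2), (1,3). Each pair (i,j) satisfies i < j and arr[i] > arr[j].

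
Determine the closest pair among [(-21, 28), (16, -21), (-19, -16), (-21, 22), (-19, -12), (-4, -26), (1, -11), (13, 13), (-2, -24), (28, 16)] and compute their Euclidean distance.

Computing all pairwise distances among 10 points:

d((-21, 28), (16, -21)) = 61.4003
d((-21, 28), (-19, -16)) = 44.0454
d((-21, 28), (-21, 22)) = 6.0
d((-21, 28), (-19, -12)) = 40.05
d((-21, 28), (-4, -26)) = 56.6127
d((-21, 28), (1, -11)) = 44.7772
d((-21, 28), (13, 13)) = 37.1618
d((-21, 28), (-2, -24)) = 55.3624
d((-21, 28), (28, 16)) = 50.448
d((16, -21), (-19, -16)) = 35.3553
d((16, -21), (-21, 22)) = 56.7274
d((16, -21), (-19, -12)) = 36.1386
d((16, -21), (-4, -26)) = 20.6155
d((16, -21), (1, -11)) = 18.0278
d((16, -21), (13, 13)) = 34.1321
d((16, -21), (-2, -24)) = 18.2483
d((16, -21), (28, 16)) = 38.8973
d((-19, -16), (-21, 22)) = 38.0526
d((-19, -16), (-19, -12)) = 4.0
d((-19, -16), (-4, -26)) = 18.0278
d((-19, -16), (1, -11)) = 20.6155
d((-19, -16), (13, 13)) = 43.1856
d((-19, -16), (-2, -24)) = 18.7883
d((-19, -16), (28, 16)) = 56.8595
d((-21, 22), (-19, -12)) = 34.0588
d((-21, 22), (-4, -26)) = 50.9215
d((-21, 22), (1, -11)) = 39.6611
d((-21, 22), (13, 13)) = 35.171
d((-21, 22), (-2, -24)) = 49.7695
d((-21, 22), (28, 16)) = 49.366
d((-19, -12), (-4, -26)) = 20.5183
d((-19, -12), (1, -11)) = 20.025
d((-19, -12), (13, 13)) = 40.6079
d((-19, -12), (-2, -24)) = 20.8087
d((-19, -12), (28, 16)) = 54.7083
d((-4, -26), (1, -11)) = 15.8114
d((-4, -26), (13, 13)) = 42.5441
d((-4, -26), (-2, -24)) = 2.8284 <-- minimum
d((-4, -26), (28, 16)) = 52.8015
d((1, -11), (13, 13)) = 26.8328
d((1, -11), (-2, -24)) = 13.3417
d((1, -11), (28, 16)) = 38.1838
d((13, 13), (-2, -24)) = 39.9249
d((13, 13), (28, 16)) = 15.2971
d((-2, -24), (28, 16)) = 50.0

Closest pair: (-4, -26) and (-2, -24) with distance 2.8284

The closest pair is (-4, -26) and (-2, -24) with Euclidean distance 2.8284. For 10 points, brute-force pairwise comparison is shown above. For large n, the divide-and-conquer algorithm (sort by x, recurse on halves, check the dividing strip) achieves O(n log n).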